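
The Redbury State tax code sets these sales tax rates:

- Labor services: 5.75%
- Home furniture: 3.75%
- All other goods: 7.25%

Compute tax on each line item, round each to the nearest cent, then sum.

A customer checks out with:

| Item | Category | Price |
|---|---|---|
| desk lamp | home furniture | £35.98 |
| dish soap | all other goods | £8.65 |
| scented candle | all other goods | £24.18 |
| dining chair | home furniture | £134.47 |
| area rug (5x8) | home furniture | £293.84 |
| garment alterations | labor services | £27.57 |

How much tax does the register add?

Desk lamp £35.98: home furniture → 3.75% → £1.35
Dish soap £8.65: all other goods → 7.25% → £0.63
Scented candle £24.18: all other goods → 7.25% → £1.75
Dining chair £134.47: home furniture → 3.75% → £5.04
Area rug (5x8) £293.84: home furniture → 3.75% → £11.02
Garment alterations £27.57: labor services → 5.75% → £1.59
Total tax = £1.35 + £0.63 + £1.75 + £5.04 + £11.02 + £1.59 = £21.38

£21.38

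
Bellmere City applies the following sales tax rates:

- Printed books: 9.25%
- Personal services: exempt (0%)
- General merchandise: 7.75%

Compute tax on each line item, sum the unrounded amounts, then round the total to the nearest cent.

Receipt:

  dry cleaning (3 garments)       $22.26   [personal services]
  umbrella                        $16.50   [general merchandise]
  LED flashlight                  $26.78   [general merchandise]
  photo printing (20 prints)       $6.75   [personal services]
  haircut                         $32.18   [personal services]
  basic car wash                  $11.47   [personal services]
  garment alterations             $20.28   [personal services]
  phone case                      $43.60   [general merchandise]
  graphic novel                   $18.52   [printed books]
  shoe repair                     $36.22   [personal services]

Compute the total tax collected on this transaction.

$8.45

Dry cleaning (3 garments) $22.26: personal services → 0% → $0.00
Umbrella $16.50: general merchandise → 7.75% → $1.27875
LED flashlight $26.78: general merchandise → 7.75% → $2.07545
Photo printing (20 prints) $6.75: personal services → 0% → $0.00
Haircut $32.18: personal services → 0% → $0.00
Basic car wash $11.47: personal services → 0% → $0.00
Garment alterations $20.28: personal services → 0% → $0.00
Phone case $43.60: general merchandise → 7.75% → $3.379
Graphic novel $18.52: printed books → 9.25% → $1.7131
Shoe repair $36.22: personal services → 0% → $0.00
Unrounded tax sum = $8.4463 → $8.45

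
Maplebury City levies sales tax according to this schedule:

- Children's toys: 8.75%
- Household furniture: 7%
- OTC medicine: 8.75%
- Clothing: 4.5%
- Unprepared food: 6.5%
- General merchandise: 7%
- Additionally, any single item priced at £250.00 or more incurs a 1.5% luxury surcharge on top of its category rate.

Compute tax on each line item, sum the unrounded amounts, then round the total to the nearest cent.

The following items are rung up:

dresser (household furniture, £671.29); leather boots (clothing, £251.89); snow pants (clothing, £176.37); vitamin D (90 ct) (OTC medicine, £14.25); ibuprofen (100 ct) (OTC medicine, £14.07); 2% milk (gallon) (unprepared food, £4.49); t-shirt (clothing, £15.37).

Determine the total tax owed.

Dresser £671.29: household furniture → 7% + 1.5% surcharge = 8.5% → £57.05965
Leather boots £251.89: clothing → 4.5% + 1.5% surcharge = 6% → £15.1134
Snow pants £176.37: clothing → 4.5% → £7.93665
Vitamin D (90 ct) £14.25: OTC medicine → 8.75% → £1.246875
Ibuprofen (100 ct) £14.07: OTC medicine → 8.75% → £1.231125
2% milk (gallon) £4.49: unprepared food → 6.5% → £0.29185
T-shirt £15.37: clothing → 4.5% → £0.69165
Unrounded tax sum = £83.5712 → £83.57

£83.57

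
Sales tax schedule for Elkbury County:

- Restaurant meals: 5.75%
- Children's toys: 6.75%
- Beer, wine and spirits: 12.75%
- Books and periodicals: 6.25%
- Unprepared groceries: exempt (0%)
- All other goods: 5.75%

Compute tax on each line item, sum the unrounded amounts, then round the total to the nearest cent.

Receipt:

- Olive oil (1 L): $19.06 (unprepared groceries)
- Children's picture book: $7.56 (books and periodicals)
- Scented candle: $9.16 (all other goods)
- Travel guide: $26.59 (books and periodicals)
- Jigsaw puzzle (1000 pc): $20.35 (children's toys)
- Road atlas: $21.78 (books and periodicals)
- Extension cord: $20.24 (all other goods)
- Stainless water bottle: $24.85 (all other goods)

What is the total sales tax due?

$7.99

Olive oil (1 L) $19.06: unprepared groceries → 0% → $0.00
Children's picture book $7.56: books and periodicals → 6.25% → $0.4725
Scented candle $9.16: all other goods → 5.75% → $0.5267
Travel guide $26.59: books and periodicals → 6.25% → $1.661875
Jigsaw puzzle (1000 pc) $20.35: children's toys → 6.75% → $1.373625
Road atlas $21.78: books and periodicals → 6.25% → $1.36125
Extension cord $20.24: all other goods → 5.75% → $1.1638
Stainless water bottle $24.85: all other goods → 5.75% → $1.428875
Unrounded tax sum = $7.988625 → $7.99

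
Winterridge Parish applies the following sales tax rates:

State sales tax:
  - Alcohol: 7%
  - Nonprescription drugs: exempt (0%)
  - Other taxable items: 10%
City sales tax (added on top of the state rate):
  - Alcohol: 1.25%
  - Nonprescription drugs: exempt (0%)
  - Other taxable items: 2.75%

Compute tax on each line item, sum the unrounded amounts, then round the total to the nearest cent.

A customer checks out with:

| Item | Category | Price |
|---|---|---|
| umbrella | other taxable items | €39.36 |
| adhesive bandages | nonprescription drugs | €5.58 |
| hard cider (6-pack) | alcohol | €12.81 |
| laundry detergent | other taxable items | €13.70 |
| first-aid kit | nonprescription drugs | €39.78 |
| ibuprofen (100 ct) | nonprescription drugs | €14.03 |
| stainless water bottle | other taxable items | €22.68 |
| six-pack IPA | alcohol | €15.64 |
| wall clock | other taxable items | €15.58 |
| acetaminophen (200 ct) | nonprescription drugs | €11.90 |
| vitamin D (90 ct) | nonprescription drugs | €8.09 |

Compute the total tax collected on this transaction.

€13.99

Umbrella €39.36: other taxable items → 10% + 2.75% city = 12.75% → €5.0184
Adhesive bandages €5.58: nonprescription drugs → 0% + 0% city = 0% → €0.00
Hard cider (6-pack) €12.81: alcohol → 7% + 1.25% city = 8.25% → €1.056825
Laundry detergent €13.70: other taxable items → 10% + 2.75% city = 12.75% → €1.74675
First-aid kit €39.78: nonprescription drugs → 0% + 0% city = 0% → €0.00
Ibuprofen (100 ct) €14.03: nonprescription drugs → 0% + 0% city = 0% → €0.00
Stainless water bottle €22.68: other taxable items → 10% + 2.75% city = 12.75% → €2.8917
Six-pack IPA €15.64: alcohol → 7% + 1.25% city = 8.25% → €1.2903
Wall clock €15.58: other taxable items → 10% + 2.75% city = 12.75% → €1.98645
Acetaminophen (200 ct) €11.90: nonprescription drugs → 0% + 0% city = 0% → €0.00
Vitamin D (90 ct) €8.09: nonprescription drugs → 0% + 0% city = 0% → €0.00
Unrounded tax sum = €13.990425 → €13.99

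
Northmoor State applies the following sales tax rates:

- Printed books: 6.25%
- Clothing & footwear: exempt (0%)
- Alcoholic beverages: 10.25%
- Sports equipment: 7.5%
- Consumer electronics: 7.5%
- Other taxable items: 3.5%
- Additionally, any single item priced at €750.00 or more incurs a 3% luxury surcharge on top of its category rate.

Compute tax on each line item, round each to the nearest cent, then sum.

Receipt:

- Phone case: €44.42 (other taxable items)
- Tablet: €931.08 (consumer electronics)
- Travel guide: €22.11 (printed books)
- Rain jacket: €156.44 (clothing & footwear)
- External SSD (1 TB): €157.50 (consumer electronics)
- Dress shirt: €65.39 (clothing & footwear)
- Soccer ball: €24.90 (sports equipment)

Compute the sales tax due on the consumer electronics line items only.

Tablet €931.08: consumer electronics → 7.5% + 3% surcharge = 10.5% → €97.76
External SSD (1 TB) €157.50: consumer electronics → 7.5% → €11.81
Tax on consumer electronics = €97.76 + €11.81 = €109.57

€109.57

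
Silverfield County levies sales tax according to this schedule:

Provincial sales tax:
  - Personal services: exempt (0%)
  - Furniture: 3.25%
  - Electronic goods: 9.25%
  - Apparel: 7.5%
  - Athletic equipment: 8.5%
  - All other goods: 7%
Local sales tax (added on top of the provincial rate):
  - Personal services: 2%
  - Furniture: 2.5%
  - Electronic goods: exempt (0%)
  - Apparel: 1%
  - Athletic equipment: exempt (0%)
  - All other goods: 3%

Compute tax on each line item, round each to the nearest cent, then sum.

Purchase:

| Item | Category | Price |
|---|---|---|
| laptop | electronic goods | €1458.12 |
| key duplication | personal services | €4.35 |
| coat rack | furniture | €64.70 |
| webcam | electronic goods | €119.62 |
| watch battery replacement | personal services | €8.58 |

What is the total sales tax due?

€149.92

Laptop €1458.12: electronic goods → 9.25% + 0% local = 9.25% → €134.88
Key duplication €4.35: personal services → 0% + 2% local = 2% → €0.09
Coat rack €64.70: furniture → 3.25% + 2.5% local = 5.75% → €3.72
Webcam €119.62: electronic goods → 9.25% + 0% local = 9.25% → €11.06
Watch battery replacement €8.58: personal services → 0% + 2% local = 2% → €0.17
Total tax = €134.88 + €0.09 + €3.72 + €11.06 + €0.17 = €149.92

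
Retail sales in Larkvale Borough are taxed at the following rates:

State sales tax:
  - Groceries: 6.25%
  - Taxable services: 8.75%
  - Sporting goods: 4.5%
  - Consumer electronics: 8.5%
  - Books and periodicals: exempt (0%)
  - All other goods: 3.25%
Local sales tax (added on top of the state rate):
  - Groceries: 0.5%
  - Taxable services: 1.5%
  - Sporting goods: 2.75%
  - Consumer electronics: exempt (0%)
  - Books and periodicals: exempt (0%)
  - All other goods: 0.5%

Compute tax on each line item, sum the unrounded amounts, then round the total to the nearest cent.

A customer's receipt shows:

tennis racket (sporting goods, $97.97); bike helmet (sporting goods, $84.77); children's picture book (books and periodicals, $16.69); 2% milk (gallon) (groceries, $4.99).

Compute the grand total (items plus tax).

Tennis racket $97.97: sporting goods → 4.5% + 2.75% local = 7.25% → $7.102825
Bike helmet $84.77: sporting goods → 4.5% + 2.75% local = 7.25% → $6.145825
Children's picture book $16.69: books and periodicals → 0% + 0% local = 0% → $0.00
2% milk (gallon) $4.99: groceries → 6.25% + 0.5% local = 6.75% → $0.336825
Subtotal = $204.42; unrounded tax = $13.585475 → $13.59; total due = $218.01

$218.01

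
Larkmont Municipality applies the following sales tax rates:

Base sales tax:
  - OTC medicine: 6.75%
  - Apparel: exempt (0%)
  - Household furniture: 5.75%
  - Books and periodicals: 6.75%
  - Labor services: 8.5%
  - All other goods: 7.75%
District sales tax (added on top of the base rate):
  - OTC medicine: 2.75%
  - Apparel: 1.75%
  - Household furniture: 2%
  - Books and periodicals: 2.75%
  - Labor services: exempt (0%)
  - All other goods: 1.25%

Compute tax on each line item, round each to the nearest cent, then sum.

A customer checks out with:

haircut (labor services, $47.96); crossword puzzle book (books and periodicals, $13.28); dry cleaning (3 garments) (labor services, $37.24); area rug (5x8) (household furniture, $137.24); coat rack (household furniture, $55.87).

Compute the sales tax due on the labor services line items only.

$7.25

Haircut $47.96: labor services → 8.5% + 0% district = 8.5% → $4.08
Dry cleaning (3 garments) $37.24: labor services → 8.5% + 0% district = 8.5% → $3.17
Tax on labor services = $4.08 + $3.17 = $7.25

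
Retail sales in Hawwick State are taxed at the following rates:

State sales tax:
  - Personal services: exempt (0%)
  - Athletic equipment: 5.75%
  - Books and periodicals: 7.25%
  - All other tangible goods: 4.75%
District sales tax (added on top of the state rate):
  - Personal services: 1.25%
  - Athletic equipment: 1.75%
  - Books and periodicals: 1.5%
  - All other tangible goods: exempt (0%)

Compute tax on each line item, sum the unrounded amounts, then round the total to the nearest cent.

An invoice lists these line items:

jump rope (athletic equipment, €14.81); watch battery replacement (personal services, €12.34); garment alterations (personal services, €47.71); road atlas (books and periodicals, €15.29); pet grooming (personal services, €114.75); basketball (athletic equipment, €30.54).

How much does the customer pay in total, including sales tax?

€242.36

Jump rope €14.81: athletic equipment → 5.75% + 1.75% district = 7.5% → €1.11075
Watch battery replacement €12.34: personal services → 0% + 1.25% district = 1.25% → €0.15425
Garment alterations €47.71: personal services → 0% + 1.25% district = 1.25% → €0.596375
Road atlas €15.29: books and periodicals → 7.25% + 1.5% district = 8.75% → €1.337875
Pet grooming €114.75: personal services → 0% + 1.25% district = 1.25% → €1.434375
Basketball €30.54: athletic equipment → 5.75% + 1.75% district = 7.5% → €2.2905
Subtotal = €235.44; unrounded tax = €6.924125 → €6.92; total due = €242.36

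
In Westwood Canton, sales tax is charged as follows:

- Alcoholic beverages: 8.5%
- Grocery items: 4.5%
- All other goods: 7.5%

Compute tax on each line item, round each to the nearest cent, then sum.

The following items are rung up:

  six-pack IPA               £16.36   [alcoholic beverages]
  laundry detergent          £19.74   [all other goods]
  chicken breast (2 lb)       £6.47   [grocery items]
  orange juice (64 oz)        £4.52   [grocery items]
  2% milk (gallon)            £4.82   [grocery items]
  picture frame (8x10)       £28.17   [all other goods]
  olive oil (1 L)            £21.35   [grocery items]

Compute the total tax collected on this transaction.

Six-pack IPA £16.36: alcoholic beverages → 8.5% → £1.39
Laundry detergent £19.74: all other goods → 7.5% → £1.48
Chicken breast (2 lb) £6.47: grocery items → 4.5% → £0.29
Orange juice (64 oz) £4.52: grocery items → 4.5% → £0.20
2% milk (gallon) £4.82: grocery items → 4.5% → £0.22
Picture frame (8x10) £28.17: all other goods → 7.5% → £2.11
Olive oil (1 L) £21.35: grocery items → 4.5% → £0.96
Total tax = £1.39 + £1.48 + £0.29 + £0.20 + £0.22 + £2.11 + £0.96 = £6.65

£6.65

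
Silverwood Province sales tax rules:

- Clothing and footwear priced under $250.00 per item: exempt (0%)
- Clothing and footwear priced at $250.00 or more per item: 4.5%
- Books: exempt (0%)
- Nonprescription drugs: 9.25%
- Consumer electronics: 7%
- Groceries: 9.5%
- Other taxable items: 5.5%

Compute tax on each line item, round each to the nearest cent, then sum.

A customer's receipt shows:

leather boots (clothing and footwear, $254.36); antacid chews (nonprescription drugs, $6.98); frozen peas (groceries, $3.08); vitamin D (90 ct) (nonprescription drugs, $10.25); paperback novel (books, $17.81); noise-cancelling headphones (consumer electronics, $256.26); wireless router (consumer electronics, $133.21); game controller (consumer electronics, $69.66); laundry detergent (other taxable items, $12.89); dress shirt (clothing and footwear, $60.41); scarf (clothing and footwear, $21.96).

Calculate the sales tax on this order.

Leather boots $254.36: clothing and footwear, $250.00 or more → 4.5% → $11.45
Antacid chews $6.98: nonprescription drugs → 9.25% → $0.65
Frozen peas $3.08: groceries → 9.5% → $0.29
Vitamin D (90 ct) $10.25: nonprescription drugs → 9.25% → $0.95
Paperback novel $17.81: books → 0% → $0.00
Noise-cancelling headphones $256.26: consumer electronics → 7% → $17.94
Wireless router $133.21: consumer electronics → 7% → $9.32
Game controller $69.66: consumer electronics → 7% → $4.88
Laundry detergent $12.89: other taxable items → 5.5% → $0.71
Dress shirt $60.41: clothing and footwear, under $250.00 → 0% → $0.00
Scarf $21.96: clothing and footwear, under $250.00 → 0% → $0.00
Total tax = $11.45 + $0.65 + $0.29 + $0.95 + $17.94 + $9.32 + $4.88 + $0.71 = $46.19

$46.19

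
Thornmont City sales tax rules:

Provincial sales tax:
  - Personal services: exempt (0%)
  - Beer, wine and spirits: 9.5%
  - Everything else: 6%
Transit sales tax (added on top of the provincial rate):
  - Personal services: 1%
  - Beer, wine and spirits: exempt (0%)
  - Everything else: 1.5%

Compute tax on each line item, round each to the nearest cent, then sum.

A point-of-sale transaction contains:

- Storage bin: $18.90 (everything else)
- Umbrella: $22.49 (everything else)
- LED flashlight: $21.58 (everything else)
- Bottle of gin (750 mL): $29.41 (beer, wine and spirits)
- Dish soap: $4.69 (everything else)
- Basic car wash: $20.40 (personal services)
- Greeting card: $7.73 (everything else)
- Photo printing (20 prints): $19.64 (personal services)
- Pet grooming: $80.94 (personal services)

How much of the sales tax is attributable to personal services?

$1.21

Basic car wash $20.40: personal services → 0% + 1% transit = 1% → $0.20
Photo printing (20 prints) $19.64: personal services → 0% + 1% transit = 1% → $0.20
Pet grooming $80.94: personal services → 0% + 1% transit = 1% → $0.81
Tax on personal services = $0.20 + $0.20 + $0.81 = $1.21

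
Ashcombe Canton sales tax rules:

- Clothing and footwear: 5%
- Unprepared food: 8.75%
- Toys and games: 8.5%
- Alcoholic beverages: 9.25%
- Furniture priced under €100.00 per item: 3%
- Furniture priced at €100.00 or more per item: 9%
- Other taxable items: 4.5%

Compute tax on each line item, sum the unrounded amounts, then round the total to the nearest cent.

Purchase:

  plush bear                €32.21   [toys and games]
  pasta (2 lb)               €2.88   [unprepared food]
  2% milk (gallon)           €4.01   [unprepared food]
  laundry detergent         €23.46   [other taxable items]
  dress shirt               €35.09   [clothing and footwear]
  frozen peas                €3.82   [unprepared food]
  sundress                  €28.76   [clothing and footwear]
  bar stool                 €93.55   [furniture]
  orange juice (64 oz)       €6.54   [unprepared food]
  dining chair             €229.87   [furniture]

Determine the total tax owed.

Plush bear €32.21: toys and games → 8.5% → €2.73785
Pasta (2 lb) €2.88: unprepared food → 8.75% → €0.252
2% milk (gallon) €4.01: unprepared food → 8.75% → €0.350875
Laundry detergent €23.46: other taxable items → 4.5% → €1.0557
Dress shirt €35.09: clothing and footwear → 5% → €1.7545
Frozen peas €3.82: unprepared food → 8.75% → €0.33425
Sundress €28.76: clothing and footwear → 5% → €1.438
Bar stool €93.55: furniture, under €100.00 → 3% → €2.8065
Orange juice (64 oz) €6.54: unprepared food → 8.75% → €0.57225
Dining chair €229.87: furniture, €100.00 or more → 9% → €20.6883
Unrounded tax sum = €31.990225 → €31.99

€31.99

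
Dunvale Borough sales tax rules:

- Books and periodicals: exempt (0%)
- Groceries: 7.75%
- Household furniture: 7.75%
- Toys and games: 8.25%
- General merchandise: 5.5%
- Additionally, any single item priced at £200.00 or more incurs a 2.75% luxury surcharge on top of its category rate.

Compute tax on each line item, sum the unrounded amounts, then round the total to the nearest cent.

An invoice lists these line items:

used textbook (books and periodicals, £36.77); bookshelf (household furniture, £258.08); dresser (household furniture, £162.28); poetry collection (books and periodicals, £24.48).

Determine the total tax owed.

Used textbook £36.77: books and periodicals → 0% → £0.00
Bookshelf £258.08: household furniture → 7.75% + 2.75% surcharge = 10.5% → £27.0984
Dresser £162.28: household furniture → 7.75% → £12.5767
Poetry collection £24.48: books and periodicals → 0% → £0.00
Unrounded tax sum = £39.6751 → £39.68

£39.68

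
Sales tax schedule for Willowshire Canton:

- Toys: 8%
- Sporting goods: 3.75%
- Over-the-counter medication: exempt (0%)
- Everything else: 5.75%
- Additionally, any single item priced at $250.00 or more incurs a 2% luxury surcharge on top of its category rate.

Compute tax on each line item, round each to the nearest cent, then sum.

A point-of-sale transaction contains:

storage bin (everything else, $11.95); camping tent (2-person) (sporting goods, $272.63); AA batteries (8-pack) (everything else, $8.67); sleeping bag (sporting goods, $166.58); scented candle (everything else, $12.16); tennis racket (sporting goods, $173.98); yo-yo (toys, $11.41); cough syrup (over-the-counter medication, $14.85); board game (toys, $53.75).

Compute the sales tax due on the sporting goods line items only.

$28.45

Camping tent (2-person) $272.63: sporting goods → 3.75% + 2% surcharge = 5.75% → $15.68
Sleeping bag $166.58: sporting goods → 3.75% → $6.25
Tennis racket $173.98: sporting goods → 3.75% → $6.52
Tax on sporting goods = $15.68 + $6.25 + $6.52 = $28.45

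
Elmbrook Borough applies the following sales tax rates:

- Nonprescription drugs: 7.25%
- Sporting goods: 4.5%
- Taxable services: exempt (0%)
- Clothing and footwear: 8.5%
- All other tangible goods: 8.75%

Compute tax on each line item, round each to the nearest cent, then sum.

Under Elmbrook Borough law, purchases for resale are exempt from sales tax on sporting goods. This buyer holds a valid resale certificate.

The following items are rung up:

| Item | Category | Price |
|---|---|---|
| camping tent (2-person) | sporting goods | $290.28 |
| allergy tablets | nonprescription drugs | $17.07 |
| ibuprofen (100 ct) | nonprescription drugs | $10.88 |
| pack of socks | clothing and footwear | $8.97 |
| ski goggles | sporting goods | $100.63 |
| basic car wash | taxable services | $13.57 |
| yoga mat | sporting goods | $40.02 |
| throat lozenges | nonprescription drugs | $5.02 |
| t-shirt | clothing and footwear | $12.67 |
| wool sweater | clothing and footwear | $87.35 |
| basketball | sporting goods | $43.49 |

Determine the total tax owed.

$11.65

Camping tent (2-person) $290.28: sporting goods, buyer-exempt → 0% → $0.00
Allergy tablets $17.07: nonprescription drugs → 7.25% → $1.24
Ibuprofen (100 ct) $10.88: nonprescription drugs → 7.25% → $0.79
Pack of socks $8.97: clothing and footwear → 8.5% → $0.76
Ski goggles $100.63: sporting goods, buyer-exempt → 0% → $0.00
Basic car wash $13.57: taxable services → 0% → $0.00
Yoga mat $40.02: sporting goods, buyer-exempt → 0% → $0.00
Throat lozenges $5.02: nonprescription drugs → 7.25% → $0.36
T-shirt $12.67: clothing and footwear → 8.5% → $1.08
Wool sweater $87.35: clothing and footwear → 8.5% → $7.42
Basketball $43.49: sporting goods, buyer-exempt → 0% → $0.00
Total tax = $1.24 + $0.79 + $0.76 + $0.36 + $1.08 + $7.42 = $11.65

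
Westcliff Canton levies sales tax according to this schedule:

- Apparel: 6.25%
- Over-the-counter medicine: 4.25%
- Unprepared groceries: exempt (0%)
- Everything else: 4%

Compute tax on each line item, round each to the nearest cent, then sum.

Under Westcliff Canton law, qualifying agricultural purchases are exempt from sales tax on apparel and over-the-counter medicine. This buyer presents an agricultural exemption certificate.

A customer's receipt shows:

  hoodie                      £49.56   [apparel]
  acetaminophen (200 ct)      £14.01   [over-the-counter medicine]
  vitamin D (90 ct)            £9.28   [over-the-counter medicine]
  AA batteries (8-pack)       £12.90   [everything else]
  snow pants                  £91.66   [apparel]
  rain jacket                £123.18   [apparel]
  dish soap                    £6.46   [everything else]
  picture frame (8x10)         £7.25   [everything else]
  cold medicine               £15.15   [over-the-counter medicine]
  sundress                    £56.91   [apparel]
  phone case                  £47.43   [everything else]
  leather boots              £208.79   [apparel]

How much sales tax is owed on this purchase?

Hoodie £49.56: apparel, buyer-exempt → 0% → £0.00
Acetaminophen (200 ct) £14.01: over-the-counter medicine, buyer-exempt → 0% → £0.00
Vitamin D (90 ct) £9.28: over-the-counter medicine, buyer-exempt → 0% → £0.00
AA batteries (8-pack) £12.90: everything else → 4% → £0.52
Snow pants £91.66: apparel, buyer-exempt → 0% → £0.00
Rain jacket £123.18: apparel, buyer-exempt → 0% → £0.00
Dish soap £6.46: everything else → 4% → £0.26
Picture frame (8x10) £7.25: everything else → 4% → £0.29
Cold medicine £15.15: over-the-counter medicine, buyer-exempt → 0% → £0.00
Sundress £56.91: apparel, buyer-exempt → 0% → £0.00
Phone case £47.43: everything else → 4% → £1.90
Leather boots £208.79: apparel, buyer-exempt → 0% → £0.00
Total tax = £0.52 + £0.26 + £0.29 + £1.90 = £2.97

£2.97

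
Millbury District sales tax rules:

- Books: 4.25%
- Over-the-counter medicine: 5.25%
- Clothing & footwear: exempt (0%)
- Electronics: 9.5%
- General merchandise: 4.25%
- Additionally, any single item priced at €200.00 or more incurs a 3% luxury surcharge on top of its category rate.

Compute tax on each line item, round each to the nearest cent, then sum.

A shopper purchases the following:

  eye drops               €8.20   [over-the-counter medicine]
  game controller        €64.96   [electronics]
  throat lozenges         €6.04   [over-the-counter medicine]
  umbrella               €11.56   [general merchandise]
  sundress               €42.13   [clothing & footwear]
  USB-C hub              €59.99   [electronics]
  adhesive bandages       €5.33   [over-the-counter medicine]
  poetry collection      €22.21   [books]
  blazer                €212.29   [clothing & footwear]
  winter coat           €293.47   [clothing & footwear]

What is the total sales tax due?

Eye drops €8.20: over-the-counter medicine → 5.25% → €0.43
Game controller €64.96: electronics → 9.5% → €6.17
Throat lozenges €6.04: over-the-counter medicine → 5.25% → €0.32
Umbrella €11.56: general merchandise → 4.25% → €0.49
Sundress €42.13: clothing & footwear → 0% → €0.00
USB-C hub €59.99: electronics → 9.5% → €5.70
Adhesive bandages €5.33: over-the-counter medicine → 5.25% → €0.28
Poetry collection €22.21: books → 4.25% → €0.94
Blazer €212.29: clothing & footwear → 0% + 3% surcharge = 3% → €6.37
Winter coat €293.47: clothing & footwear → 0% + 3% surcharge = 3% → €8.80
Total tax = €0.43 + €6.17 + €0.32 + €0.49 + €5.70 + €0.28 + €0.94 + €6.37 + €8.80 = €29.50

€29.50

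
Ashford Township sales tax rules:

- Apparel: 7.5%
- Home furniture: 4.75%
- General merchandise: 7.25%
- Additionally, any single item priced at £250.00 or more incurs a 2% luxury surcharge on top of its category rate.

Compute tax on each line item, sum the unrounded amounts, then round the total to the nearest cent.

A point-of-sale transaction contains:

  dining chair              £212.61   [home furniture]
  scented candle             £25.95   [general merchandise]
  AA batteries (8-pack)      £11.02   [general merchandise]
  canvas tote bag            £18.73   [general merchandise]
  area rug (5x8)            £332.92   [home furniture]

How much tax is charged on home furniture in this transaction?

£32.57

Dining chair £212.61: home furniture → 4.75% → £10.098975
Area rug (5x8) £332.92: home furniture → 4.75% + 2% surcharge = 6.75% → £22.4721
Tax on home furniture: unrounded sum = £32.571075 → £32.57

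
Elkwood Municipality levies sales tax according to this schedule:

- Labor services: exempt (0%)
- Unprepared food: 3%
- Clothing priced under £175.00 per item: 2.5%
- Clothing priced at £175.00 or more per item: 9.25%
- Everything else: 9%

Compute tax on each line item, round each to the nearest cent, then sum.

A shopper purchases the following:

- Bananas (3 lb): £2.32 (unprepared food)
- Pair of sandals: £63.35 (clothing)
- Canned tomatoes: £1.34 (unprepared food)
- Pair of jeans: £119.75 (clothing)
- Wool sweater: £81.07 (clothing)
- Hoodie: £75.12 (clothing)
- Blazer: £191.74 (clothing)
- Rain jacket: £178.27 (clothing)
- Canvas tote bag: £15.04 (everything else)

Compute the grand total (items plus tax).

Bananas (3 lb) £2.32: unprepared food → 3% → £0.07
Pair of sandals £63.35: clothing, under £175.00 → 2.5% → £1.58
Canned tomatoes £1.34: unprepared food → 3% → £0.04
Pair of jeans £119.75: clothing, under £175.00 → 2.5% → £2.99
Wool sweater £81.07: clothing, under £175.00 → 2.5% → £2.03
Hoodie £75.12: clothing, under £175.00 → 2.5% → £1.88
Blazer £191.74: clothing, £175.00 or more → 9.25% → £17.74
Rain jacket £178.27: clothing, £175.00 or more → 9.25% → £16.49
Canvas tote bag £15.04: everything else → 9% → £1.35
Subtotal = £728.00; tax = £44.17; total due = £772.17

£772.17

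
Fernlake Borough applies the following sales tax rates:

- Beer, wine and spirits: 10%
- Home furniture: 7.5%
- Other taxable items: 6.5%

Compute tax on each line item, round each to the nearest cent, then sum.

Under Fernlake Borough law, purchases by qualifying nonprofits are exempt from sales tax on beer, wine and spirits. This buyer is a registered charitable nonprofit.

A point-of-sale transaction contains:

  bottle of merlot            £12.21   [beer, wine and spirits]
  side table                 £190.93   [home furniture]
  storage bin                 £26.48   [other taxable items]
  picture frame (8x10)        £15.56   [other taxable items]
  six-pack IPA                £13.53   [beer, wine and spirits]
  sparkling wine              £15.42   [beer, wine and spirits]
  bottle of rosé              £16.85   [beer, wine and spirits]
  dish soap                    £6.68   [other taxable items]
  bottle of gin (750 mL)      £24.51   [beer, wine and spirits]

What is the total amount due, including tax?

£339.65

Bottle of merlot £12.21: beer, wine and spirits, buyer-exempt → 0% → £0.00
Side table £190.93: home furniture → 7.5% → £14.32
Storage bin £26.48: other taxable items → 6.5% → £1.72
Picture frame (8x10) £15.56: other taxable items → 6.5% → £1.01
Six-pack IPA £13.53: beer, wine and spirits, buyer-exempt → 0% → £0.00
Sparkling wine £15.42: beer, wine and spirits, buyer-exempt → 0% → £0.00
Bottle of rosé £16.85: beer, wine and spirits, buyer-exempt → 0% → £0.00
Dish soap £6.68: other taxable items → 6.5% → £0.43
Bottle of gin (750 mL) £24.51: beer, wine and spirits, buyer-exempt → 0% → £0.00
Subtotal = £322.17; tax = £17.48; total due = £339.65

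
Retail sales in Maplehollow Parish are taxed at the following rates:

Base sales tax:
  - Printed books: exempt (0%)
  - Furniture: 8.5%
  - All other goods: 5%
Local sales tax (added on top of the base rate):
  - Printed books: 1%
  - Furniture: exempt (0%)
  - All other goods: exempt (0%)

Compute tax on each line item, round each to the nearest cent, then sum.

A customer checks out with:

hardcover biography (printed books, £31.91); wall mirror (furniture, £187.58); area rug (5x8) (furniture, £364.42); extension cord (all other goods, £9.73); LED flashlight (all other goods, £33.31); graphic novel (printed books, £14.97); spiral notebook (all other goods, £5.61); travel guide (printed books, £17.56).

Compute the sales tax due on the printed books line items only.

£0.65

Hardcover biography £31.91: printed books → 0% + 1% local = 1% → £0.32
Graphic novel £14.97: printed books → 0% + 1% local = 1% → £0.15
Travel guide £17.56: printed books → 0% + 1% local = 1% → £0.18
Tax on printed books = £0.32 + £0.15 + £0.18 = £0.65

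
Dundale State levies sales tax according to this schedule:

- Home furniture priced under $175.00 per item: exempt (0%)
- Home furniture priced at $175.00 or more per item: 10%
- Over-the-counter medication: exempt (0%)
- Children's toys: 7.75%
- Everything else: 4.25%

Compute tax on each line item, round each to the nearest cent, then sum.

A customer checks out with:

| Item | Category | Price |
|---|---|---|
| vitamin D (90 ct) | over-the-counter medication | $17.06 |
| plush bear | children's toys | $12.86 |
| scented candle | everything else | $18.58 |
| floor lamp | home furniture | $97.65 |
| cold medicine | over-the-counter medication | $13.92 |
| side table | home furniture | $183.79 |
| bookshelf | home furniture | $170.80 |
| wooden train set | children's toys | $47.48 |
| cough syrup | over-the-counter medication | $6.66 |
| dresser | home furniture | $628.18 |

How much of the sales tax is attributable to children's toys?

$4.68

Plush bear $12.86: children's toys → 7.75% → $1.00
Wooden train set $47.48: children's toys → 7.75% → $3.68
Tax on children's toys = $1.00 + $3.68 = $4.68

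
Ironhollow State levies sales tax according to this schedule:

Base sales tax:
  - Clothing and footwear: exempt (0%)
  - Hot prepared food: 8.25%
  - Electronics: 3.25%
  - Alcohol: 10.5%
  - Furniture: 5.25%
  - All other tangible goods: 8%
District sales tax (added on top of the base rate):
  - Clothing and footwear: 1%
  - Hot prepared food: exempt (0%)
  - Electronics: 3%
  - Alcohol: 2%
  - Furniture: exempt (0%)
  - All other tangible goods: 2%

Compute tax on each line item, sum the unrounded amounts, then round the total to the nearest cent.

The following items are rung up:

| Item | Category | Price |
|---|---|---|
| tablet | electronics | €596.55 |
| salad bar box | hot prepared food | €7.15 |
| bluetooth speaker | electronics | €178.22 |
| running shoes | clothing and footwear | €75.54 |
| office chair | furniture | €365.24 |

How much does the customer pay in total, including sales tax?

€1291.64

Tablet €596.55: electronics → 3.25% + 3% district = 6.25% → €37.284375
Salad bar box €7.15: hot prepared food → 8.25% + 0% district = 8.25% → €0.589875
Bluetooth speaker €178.22: electronics → 3.25% + 3% district = 6.25% → €11.13875
Running shoes €75.54: clothing and footwear → 0% + 1% district = 1% → €0.7554
Office chair €365.24: furniture → 5.25% + 0% district = 5.25% → €19.1751
Subtotal = €1222.70; unrounded tax = €68.9435 → €68.94; total due = €1291.64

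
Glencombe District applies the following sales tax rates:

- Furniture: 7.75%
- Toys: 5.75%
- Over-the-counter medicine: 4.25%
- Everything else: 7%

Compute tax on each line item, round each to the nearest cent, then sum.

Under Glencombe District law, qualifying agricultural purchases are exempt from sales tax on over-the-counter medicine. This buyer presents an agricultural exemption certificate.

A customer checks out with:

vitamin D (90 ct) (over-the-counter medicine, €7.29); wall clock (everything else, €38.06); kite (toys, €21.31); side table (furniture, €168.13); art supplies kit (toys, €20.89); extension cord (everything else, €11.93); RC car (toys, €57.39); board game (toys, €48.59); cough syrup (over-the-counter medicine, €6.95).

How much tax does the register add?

Vitamin D (90 ct) €7.29: over-the-counter medicine, buyer-exempt → 0% → €0.00
Wall clock €38.06: everything else → 7% → €2.66
Kite €21.31: toys → 5.75% → €1.23
Side table €168.13: furniture → 7.75% → €13.03
Art supplies kit €20.89: toys → 5.75% → €1.20
Extension cord €11.93: everything else → 7% → €0.84
RC car €57.39: toys → 5.75% → €3.30
Board game €48.59: toys → 5.75% → €2.79
Cough syrup €6.95: over-the-counter medicine, buyer-exempt → 0% → €0.00
Total tax = €2.66 + €1.23 + €13.03 + €1.20 + €0.84 + €3.30 + €2.79 = €25.05

€25.05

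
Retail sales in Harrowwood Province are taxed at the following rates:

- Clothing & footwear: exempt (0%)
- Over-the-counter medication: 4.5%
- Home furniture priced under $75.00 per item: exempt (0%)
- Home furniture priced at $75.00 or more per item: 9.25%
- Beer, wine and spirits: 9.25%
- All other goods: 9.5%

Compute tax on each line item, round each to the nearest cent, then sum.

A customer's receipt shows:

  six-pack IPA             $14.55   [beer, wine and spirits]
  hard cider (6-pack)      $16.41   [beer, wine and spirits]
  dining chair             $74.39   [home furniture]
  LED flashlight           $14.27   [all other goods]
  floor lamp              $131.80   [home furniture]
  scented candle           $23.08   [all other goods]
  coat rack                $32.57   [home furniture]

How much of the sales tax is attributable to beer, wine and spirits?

$2.87

Six-pack IPA $14.55: beer, wine and spirits → 9.25% → $1.35
Hard cider (6-pack) $16.41: beer, wine and spirits → 9.25% → $1.52
Tax on beer, wine and spirits = $1.35 + $1.52 = $2.87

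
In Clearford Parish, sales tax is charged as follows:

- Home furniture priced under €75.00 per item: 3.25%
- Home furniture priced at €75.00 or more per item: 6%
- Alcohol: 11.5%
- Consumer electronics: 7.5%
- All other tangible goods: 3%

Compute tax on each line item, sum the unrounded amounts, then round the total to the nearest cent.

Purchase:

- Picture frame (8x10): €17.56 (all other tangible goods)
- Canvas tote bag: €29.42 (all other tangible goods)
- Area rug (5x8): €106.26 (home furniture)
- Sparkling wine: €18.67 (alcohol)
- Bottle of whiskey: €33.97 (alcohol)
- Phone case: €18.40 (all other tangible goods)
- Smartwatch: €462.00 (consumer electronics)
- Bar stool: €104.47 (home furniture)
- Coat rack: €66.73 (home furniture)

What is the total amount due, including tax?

Picture frame (8x10) €17.56: all other tangible goods → 3% → €0.5268
Canvas tote bag €29.42: all other tangible goods → 3% → €0.8826
Area rug (5x8) €106.26: home furniture, €75.00 or more → 6% → €6.3756
Sparkling wine €18.67: alcohol → 11.5% → €2.14705
Bottle of whiskey €33.97: alcohol → 11.5% → €3.90655
Phone case €18.40: all other tangible goods → 3% → €0.552
Smartwatch €462.00: consumer electronics → 7.5% → €34.65
Bar stool €104.47: home furniture, €75.00 or more → 6% → €6.2682
Coat rack €66.73: home furniture, under €75.00 → 3.25% → €2.168725
Subtotal = €857.48; unrounded tax = €57.477525 → €57.48; total due = €914.96

€914.96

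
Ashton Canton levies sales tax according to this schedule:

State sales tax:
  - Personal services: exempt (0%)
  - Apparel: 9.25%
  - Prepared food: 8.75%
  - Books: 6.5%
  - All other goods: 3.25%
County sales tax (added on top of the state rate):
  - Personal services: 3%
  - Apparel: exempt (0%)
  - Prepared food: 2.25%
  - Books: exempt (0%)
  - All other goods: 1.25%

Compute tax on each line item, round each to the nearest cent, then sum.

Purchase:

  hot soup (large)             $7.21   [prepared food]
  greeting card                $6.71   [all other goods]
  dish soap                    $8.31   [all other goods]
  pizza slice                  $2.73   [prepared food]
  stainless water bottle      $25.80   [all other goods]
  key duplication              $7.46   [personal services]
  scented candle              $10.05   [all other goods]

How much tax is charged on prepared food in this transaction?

Hot soup (large) $7.21: prepared food → 8.75% + 2.25% county = 11% → $0.79
Pizza slice $2.73: prepared food → 8.75% + 2.25% county = 11% → $0.30
Tax on prepared food = $0.79 + $0.30 = $1.09

$1.09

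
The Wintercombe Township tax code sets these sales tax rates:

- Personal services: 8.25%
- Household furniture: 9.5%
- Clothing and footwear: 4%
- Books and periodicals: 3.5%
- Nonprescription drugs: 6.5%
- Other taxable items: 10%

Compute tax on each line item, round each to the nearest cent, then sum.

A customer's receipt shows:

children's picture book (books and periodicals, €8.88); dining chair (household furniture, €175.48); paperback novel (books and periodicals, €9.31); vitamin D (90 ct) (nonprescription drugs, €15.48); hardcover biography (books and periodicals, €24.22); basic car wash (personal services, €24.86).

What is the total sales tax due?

Children's picture book €8.88: books and periodicals → 3.5% → €0.31
Dining chair €175.48: household furniture → 9.5% → €16.67
Paperback novel €9.31: books and periodicals → 3.5% → €0.33
Vitamin D (90 ct) €15.48: nonprescription drugs → 6.5% → €1.01
Hardcover biography €24.22: books and periodicals → 3.5% → €0.85
Basic car wash €24.86: personal services → 8.25% → €2.05
Total tax = €0.31 + €16.67 + €0.33 + €1.01 + €0.85 + €2.05 = €21.22

€21.22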